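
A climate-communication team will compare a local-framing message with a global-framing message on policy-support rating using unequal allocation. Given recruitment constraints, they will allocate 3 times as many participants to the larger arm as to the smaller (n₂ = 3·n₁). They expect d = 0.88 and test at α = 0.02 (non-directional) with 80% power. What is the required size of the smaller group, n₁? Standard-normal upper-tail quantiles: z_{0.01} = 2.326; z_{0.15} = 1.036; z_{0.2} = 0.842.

With allocation ratio k = n₂/n₁ = 3, Var(x̄₁−x̄₂) = σ²(1/n₁ + 1/(k·n₁)) = σ²·(k+1)/(k·n₁).
So n₁ = (1 + 1/k)·((z_{α/2} + z_β)/d)² = 1.333 × (3.168/0.88)².
n₁ = 1.333 × 12.96 = 17.3.
Round up: n₁ = 18, giving n₂ = 3 × 18 = 54.

n₁ = 18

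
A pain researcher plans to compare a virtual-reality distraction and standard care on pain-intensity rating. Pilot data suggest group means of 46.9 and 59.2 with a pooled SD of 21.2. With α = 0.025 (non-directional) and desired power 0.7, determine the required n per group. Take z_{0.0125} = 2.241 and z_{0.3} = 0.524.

n = 46 per group

Cohen's d = |M₁ − M₂| / SD_pooled = |46.9 − 59.2| / 21.2 = 12.3 / 21.2 = 0.580.
For two independent groups with equal n: n = 2·((z_{α/2} + z_β) / d)².
z_{α/2} + z_β = 2.241 + 0.524 = 2.765.
n = 2 × (2.765 / 0.580)² = 2 × 4.767² = 2 × 22.73 = 45.5.
Round up to the next whole participant.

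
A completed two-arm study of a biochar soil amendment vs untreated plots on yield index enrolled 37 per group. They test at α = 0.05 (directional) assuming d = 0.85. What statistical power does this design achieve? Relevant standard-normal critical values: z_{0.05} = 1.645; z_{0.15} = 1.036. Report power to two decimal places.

For two equal groups, power = Φ(d·√(n/2) − z_{α}).
d·√(n/2) = 0.85 × √(37/2) = 0.85 × 4.301 = 3.656.
z_β = 3.656 − 1.645 = 2.011.
Power = Φ(2.011) = 0.978.

power ≈ 0.98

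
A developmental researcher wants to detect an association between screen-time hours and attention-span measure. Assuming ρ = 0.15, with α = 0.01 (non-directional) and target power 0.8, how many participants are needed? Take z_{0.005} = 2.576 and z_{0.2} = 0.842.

Fisher's z: C = ½·ln((1+r)/(1−r)) = ½·ln(1.3529) = 0.1511.
n = ((z_{α/2} + z_β)/C)² + 3.
(2.576 + 0.842) / 0.1511 = 3.418 / 0.1511 = 22.621.
n = 22.621² + 3 = 511.70 + 3 = 514.7.
Round up.

n = 515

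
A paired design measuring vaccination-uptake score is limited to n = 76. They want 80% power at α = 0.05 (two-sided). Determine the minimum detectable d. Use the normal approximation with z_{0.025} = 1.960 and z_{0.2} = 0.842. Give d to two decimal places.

For a single sample (or paired design) of n = 76: d_min = (z_{α/2} + z_β)/√n.
z-sum = 1.960 + 0.842 = 2.802.
d_min = 2.802 / √76 = 2.802 / 8.718 = 0.321.

d_min ≈ 0.32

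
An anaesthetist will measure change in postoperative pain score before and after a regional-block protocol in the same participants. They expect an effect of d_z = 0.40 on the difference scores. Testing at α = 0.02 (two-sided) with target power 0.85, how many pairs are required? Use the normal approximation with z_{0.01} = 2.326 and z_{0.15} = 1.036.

n = 71 pairs

For a paired (one-sample on differences) test: n = ((z_{α/2} + z_β) / d)².
z_{α/2} + z_β = 2.326 + 1.036 = 3.362.
n = (3.362 / 0.40)² = 8.405² = 70.64.
Round up.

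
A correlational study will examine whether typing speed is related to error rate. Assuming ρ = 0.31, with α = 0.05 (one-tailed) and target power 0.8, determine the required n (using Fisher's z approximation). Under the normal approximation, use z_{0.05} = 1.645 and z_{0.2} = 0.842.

n = 64

Fisher's z: C = ½·ln((1+r)/(1−r)) = ½·ln(1.8986) = 0.3205.
n = ((z_{α} + z_β)/C)² + 3.
(1.645 + 0.842) / 0.3205 = 2.487 / 0.3205 = 7.760.
n = 7.760² + 3 = 60.21 + 3 = 63.2.
Round up.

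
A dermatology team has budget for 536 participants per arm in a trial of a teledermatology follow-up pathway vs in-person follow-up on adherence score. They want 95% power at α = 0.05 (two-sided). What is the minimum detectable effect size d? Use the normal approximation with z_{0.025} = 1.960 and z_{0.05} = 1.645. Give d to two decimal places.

d_min ≈ 0.22

For two independent groups of n = 536 each: d_min = (z_{α/2} + z_β)·√(2/n).
z-sum = 1.960 + 1.645 = 3.605.
d_min = 3.605 × √(2/536) = 3.605 × 0.0611 = 0.220.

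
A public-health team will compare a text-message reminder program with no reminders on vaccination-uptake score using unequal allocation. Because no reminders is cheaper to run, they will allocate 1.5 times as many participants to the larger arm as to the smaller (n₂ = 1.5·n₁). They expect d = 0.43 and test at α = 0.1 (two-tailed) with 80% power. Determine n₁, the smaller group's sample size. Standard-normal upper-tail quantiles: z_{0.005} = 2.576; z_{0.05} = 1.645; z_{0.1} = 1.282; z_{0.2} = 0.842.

n₁ = 56

With allocation ratio k = n₂/n₁ = 1.5, Var(x̄₁−x̄₂) = σ²(1/n₁ + 1/(k·n₁)) = σ²·(k+1)/(k·n₁).
So n₁ = (1 + 1/k)·((z_{α/2} + z_β)/d)² = 1.667 × (2.487/0.43)².
n₁ = 1.667 × 33.45 = 55.8.
Round up: n₁ = 56, giving n₂ = 1.5 × 56 = 84.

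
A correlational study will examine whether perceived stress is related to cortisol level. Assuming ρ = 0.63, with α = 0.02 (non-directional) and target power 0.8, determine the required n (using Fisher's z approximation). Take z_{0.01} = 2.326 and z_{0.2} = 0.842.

Fisher's z: C = ½·ln((1+r)/(1−r)) = ½·ln(4.4054) = 0.7414.
n = ((z_{α/2} + z_β)/C)² + 3.
(2.326 + 0.842) / 0.7414 = 3.168 / 0.7414 = 4.273.
n = 4.273² + 3 = 18.26 + 3 = 21.3.
Round up.

n = 22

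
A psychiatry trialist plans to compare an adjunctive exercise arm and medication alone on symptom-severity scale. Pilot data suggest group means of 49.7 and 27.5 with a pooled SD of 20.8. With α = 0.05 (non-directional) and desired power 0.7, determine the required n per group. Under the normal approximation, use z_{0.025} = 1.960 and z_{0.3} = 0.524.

Cohen's d = |M₁ − M₂| / SD_pooled = |49.7 − 27.5| / 20.8 = 22.2 / 20.8 = 1.067.
For two independent groups with equal n: n = 2·((z_{α/2} + z_β) / d)².
z_{α/2} + z_β = 1.960 + 0.524 = 2.484.
n = 2 × (2.484 / 1.067)² = 2 × 2.328² = 2 × 5.42 = 10.8.
Round up to the next whole participant.

n = 11 per group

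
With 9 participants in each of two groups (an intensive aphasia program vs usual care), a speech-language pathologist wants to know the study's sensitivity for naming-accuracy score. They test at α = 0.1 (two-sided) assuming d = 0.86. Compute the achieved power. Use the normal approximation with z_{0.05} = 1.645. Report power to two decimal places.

For two equal groups, power = Φ(d·√(n/2) − z_{α/2}).
d·√(n/2) = 0.86 × √(9/2) = 0.86 × 2.121 = 1.824.
z_β = 1.824 − 1.645 = 0.179.
Power = Φ(0.179) = 0.571.

power ≈ 0.57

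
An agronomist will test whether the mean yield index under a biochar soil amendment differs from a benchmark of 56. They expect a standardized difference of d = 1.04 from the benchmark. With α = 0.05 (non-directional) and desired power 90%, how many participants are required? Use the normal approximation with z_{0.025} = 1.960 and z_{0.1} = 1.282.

For a one-sample test: n = ((z_{α/2} + z_β) / d)².
z_{α/2} + z_β = 1.960 + 1.282 = 3.242.
n = (3.242 / 1.04)² = 3.117² = 9.72.
Round up.

n = 10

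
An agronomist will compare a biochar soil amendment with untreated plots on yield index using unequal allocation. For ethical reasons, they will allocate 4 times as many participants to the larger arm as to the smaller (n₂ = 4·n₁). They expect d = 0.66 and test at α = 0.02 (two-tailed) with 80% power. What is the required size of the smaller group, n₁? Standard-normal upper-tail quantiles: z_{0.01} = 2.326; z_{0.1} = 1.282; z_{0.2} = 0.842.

With allocation ratio k = n₂/n₁ = 4, Var(x̄₁−x̄₂) = σ²(1/n₁ + 1/(k·n₁)) = σ²·(k+1)/(k·n₁).
So n₁ = (1 + 1/k)·((z_{α/2} + z_β)/d)² = 1.250 × (3.168/0.66)².
n₁ = 1.250 × 23.04 = 28.8.
Round up: n₁ = 29, giving n₂ = 4 × 29 = 116.

n₁ = 29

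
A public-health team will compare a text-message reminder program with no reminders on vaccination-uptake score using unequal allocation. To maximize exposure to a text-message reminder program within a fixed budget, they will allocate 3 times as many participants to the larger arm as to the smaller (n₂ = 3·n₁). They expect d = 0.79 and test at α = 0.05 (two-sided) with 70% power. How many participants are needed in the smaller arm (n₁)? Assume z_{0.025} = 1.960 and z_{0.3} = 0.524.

With allocation ratio k = n₂/n₁ = 3, Var(x̄₁−x̄₂) = σ²(1/n₁ + 1/(k·n₁)) = σ²·(k+1)/(k·n₁).
So n₁ = (1 + 1/k)·((z_{α/2} + z_β)/d)² = 1.333 × (2.484/0.79)².
n₁ = 1.333 × 9.89 = 13.2.
Round up: n₁ = 14, giving n₂ = 3 × 14 = 42.

n₁ = 14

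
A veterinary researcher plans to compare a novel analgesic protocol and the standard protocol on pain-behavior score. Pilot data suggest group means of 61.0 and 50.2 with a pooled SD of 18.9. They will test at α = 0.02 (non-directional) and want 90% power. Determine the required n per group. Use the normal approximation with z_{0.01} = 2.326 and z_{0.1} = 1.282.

Cohen's d = |M₁ − M₂| / SD_pooled = |61.0 − 50.2| / 18.9 = 10.8 / 18.9 = 0.571.
For two independent groups with equal n: n = 2·((z_{α/2} + z_β) / d)².
z_{α/2} + z_β = 2.326 + 1.282 = 3.608.
n = 2 × (3.608 / 0.571)² = 2 × 6.319² = 2 × 39.93 = 79.9.
Round up to the next whole participant.

n = 80 per group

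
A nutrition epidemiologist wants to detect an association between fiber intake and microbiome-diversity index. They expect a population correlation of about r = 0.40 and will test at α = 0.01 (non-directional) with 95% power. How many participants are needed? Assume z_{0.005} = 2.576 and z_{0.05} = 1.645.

Fisher's z: C = ½·ln((1+r)/(1−r)) = ½·ln(2.3333) = 0.4236.
n = ((z_{α/2} + z_β)/C)² + 3.
(2.576 + 1.645) / 0.4236 = 4.221 / 0.4236 = 9.965.
n = 9.965² + 3 = 99.29 + 3 = 102.3.
Round up.

n = 103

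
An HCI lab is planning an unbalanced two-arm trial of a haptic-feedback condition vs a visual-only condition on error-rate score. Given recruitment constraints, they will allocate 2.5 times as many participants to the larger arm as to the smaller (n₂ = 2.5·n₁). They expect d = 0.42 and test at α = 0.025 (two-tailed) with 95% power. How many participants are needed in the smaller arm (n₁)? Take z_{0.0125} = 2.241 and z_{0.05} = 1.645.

With allocation ratio k = n₂/n₁ = 2.5, Var(x̄₁−x̄₂) = σ²(1/n₁ + 1/(k·n₁)) = σ²·(k+1)/(k·n₁).
So n₁ = (1 + 1/k)·((z_{α/2} + z_β)/d)² = 1.400 × (3.886/0.42)².
n₁ = 1.400 × 85.61 = 119.8.
Round up: n₁ = 120, giving n₂ = 2.5 × 120 = 300.

n₁ = 120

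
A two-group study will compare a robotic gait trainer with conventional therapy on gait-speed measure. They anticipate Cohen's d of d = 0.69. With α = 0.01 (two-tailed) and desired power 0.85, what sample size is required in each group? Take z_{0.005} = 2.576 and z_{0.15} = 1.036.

For two independent groups with equal n: n = 2·((z_{α/2} + z_β) / d)².
z_{α/2} + z_β = 2.576 + 1.036 = 3.612.
n = 2 × (3.612 / 0.69)² = 2 × 5.235² = 2 × 27.40 = 54.8.
Round up to the next whole participant.

n = 55 per group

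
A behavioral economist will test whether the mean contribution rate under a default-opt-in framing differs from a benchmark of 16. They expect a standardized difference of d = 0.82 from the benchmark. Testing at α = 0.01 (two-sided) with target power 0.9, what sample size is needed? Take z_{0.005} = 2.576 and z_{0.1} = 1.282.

For a one-sample test: n = ((z_{α/2} + z_β) / d)².
z_{α/2} + z_β = 2.576 + 1.282 = 3.858.
n = (3.858 / 0.82)² = 4.705² = 22.14.
Round up.

n = 23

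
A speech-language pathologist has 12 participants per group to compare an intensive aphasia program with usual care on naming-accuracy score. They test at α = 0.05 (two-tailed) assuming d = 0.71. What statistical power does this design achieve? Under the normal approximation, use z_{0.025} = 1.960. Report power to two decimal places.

power ≈ 0.41

For two equal groups, power = Φ(d·√(n/2) − z_{α/2}).
d·√(n/2) = 0.71 × √(12/2) = 0.71 × 2.449 = 1.739.
z_β = 1.739 − 1.960 = -0.221.
Power = Φ(-0.221) = 0.413.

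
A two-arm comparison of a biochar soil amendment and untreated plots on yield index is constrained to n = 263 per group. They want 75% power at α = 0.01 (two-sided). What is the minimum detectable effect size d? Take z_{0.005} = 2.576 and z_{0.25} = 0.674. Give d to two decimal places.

d_min ≈ 0.28

For two independent groups of n = 263 each: d_min = (z_{α/2} + z_β)·√(2/n).
z-sum = 2.576 + 0.674 = 3.250.
d_min = 3.250 × √(2/263) = 3.250 × 0.0872 = 0.283.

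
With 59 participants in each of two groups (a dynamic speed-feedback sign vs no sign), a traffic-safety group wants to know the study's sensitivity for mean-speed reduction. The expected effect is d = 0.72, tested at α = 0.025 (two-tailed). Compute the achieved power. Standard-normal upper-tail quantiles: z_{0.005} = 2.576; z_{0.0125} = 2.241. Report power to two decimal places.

For two equal groups, power = Φ(d·√(n/2) − z_{α/2}).
d·√(n/2) = 0.72 × √(59/2) = 0.72 × 5.431 = 3.911.
z_β = 3.911 − 2.241 = 1.670.
Power = Φ(1.670) = 0.953.

power ≈ 0.95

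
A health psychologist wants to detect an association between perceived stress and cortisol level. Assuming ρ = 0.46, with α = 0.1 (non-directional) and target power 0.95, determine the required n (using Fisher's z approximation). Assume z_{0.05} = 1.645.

Fisher's z: C = ½·ln((1+r)/(1−r)) = ½·ln(2.7037) = 0.4973.
n = ((z_{α/2} + z_β)/C)² + 3.
(1.645 + 1.645) / 0.4973 = 3.290 / 0.4973 = 6.616.
n = 6.616² + 3 = 43.77 + 3 = 46.8.
Round up.

n = 47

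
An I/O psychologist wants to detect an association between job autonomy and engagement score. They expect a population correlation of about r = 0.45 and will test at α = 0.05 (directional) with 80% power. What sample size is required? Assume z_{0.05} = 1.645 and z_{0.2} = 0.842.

n = 30

Fisher's z: C = ½·ln((1+r)/(1−r)) = ½·ln(2.6364) = 0.4847.
n = ((z_{α} + z_β)/C)² + 3.
(1.645 + 0.842) / 0.4847 = 2.487 / 0.4847 = 5.131.
n = 5.131² + 3 = 26.33 + 3 = 29.3.
Round up.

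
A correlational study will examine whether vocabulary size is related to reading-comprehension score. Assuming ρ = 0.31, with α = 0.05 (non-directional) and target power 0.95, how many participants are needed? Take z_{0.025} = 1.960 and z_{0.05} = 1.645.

Fisher's z: C = ½·ln((1+r)/(1−r)) = ½·ln(1.8986) = 0.3205.
n = ((z_{α/2} + z_β)/C)² + 3.
(1.960 + 1.645) / 0.3205 = 3.605 / 0.3205 = 11.248.
n = 11.248² + 3 = 126.52 + 3 = 129.5.
Round up.

n = 130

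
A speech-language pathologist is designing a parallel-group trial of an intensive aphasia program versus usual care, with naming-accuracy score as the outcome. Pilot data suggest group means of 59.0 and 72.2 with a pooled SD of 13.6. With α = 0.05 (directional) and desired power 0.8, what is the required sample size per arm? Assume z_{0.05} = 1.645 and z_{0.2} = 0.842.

n = 14 per group

Cohen's d = |M₁ − M₂| / SD_pooled = |59.0 − 72.2| / 13.6 = 13.2 / 13.6 = 0.971.
For two independent groups with equal n: n = 2·((z_{α} + z_β) / d)².
z_{α} + z_β = 1.645 + 0.842 = 2.487.
n = 2 × (2.487 / 0.971)² = 2 × 2.561² = 2 × 6.56 = 13.1.
Round up to the next whole participant.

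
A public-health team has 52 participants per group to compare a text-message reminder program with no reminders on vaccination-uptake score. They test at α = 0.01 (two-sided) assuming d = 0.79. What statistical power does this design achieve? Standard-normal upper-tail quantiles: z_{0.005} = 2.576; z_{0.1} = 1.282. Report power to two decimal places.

power ≈ 0.93

For two equal groups, power = Φ(d·√(n/2) − z_{α/2}).
d·√(n/2) = 0.79 × √(52/2) = 0.79 × 5.099 = 4.028.
z_β = 4.028 − 2.576 = 1.452.
Power = Φ(1.452) = 0.927.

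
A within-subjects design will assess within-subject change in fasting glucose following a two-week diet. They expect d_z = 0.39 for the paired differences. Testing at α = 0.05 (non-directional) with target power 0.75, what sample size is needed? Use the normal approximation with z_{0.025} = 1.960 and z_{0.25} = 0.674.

n = 46 pairs

For a paired (one-sample on differences) test: n = ((z_{α/2} + z_β) / d)².
z_{α/2} + z_β = 1.960 + 0.674 = 2.634.
n = (2.634 / 0.39)² = 6.754² = 45.61.
Round up.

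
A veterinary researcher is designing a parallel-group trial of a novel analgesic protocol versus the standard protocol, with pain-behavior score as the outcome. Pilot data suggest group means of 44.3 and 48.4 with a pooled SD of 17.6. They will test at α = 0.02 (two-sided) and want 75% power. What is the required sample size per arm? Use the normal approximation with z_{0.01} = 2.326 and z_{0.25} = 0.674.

Cohen's d = |M₁ − M₂| / SD_pooled = |44.3 − 48.4| / 17.6 = 4.1 / 17.6 = 0.233.
For two independent groups with equal n: n = 2·((z_{α/2} + z_β) / d)².
z_{α/2} + z_β = 2.326 + 0.674 = 3.000.
n = 2 × (3.000 / 0.233)² = 2 × 12.876² = 2 × 165.78 = 331.6.
Round up to the next whole participant.

n = 332 per group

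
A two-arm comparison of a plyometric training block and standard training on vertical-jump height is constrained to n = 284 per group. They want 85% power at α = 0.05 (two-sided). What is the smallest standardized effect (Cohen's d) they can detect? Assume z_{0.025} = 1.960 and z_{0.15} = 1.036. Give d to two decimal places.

d_min ≈ 0.25

For two independent groups of n = 284 each: d_min = (z_{α/2} + z_β)·√(2/n).
z-sum = 1.960 + 1.036 = 2.996.
d_min = 2.996 × √(2/284) = 2.996 × 0.0839 = 0.251.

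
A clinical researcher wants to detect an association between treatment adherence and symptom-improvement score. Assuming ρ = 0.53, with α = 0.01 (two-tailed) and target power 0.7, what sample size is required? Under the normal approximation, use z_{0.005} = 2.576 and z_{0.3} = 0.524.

Fisher's z: C = ½·ln((1+r)/(1−r)) = ½·ln(3.2553) = 0.5901.
n = ((z_{α/2} + z_β)/C)² + 3.
(2.576 + 0.524) / 0.5901 = 3.100 / 0.5901 = 5.253.
n = 5.253² + 3 = 27.60 + 3 = 30.6.
Round up.

n = 31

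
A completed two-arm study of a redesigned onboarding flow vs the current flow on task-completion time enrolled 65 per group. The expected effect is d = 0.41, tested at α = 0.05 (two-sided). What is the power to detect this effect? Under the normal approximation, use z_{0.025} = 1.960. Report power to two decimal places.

For two equal groups, power = Φ(d·√(n/2) − z_{α/2}).
d·√(n/2) = 0.41 × √(65/2) = 0.41 × 5.701 = 2.337.
z_β = 2.337 − 1.960 = 0.377.
Power = Φ(0.377) = 0.647.

power ≈ 0.65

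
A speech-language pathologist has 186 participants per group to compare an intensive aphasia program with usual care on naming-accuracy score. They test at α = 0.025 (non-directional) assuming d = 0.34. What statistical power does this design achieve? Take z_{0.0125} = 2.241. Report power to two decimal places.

For two equal groups, power = Φ(d·√(n/2) − z_{α/2}).
d·√(n/2) = 0.34 × √(186/2) = 0.34 × 9.644 = 3.279.
z_β = 3.279 − 2.241 = 1.038.
Power = Φ(1.038) = 0.850.

power ≈ 0.85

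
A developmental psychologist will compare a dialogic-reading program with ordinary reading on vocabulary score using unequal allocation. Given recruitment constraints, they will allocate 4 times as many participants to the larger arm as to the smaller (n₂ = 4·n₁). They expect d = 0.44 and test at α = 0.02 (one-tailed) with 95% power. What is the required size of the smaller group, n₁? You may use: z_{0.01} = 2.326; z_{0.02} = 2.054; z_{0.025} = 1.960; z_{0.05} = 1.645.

With allocation ratio k = n₂/n₁ = 4, Var(x̄₁−x̄₂) = σ²(1/n₁ + 1/(k·n₁)) = σ²·(k+1)/(k·n₁).
So n₁ = (1 + 1/k)·((z_{α} + z_β)/d)² = 1.250 × (3.699/0.44)².
n₁ = 1.250 × 70.67 = 88.3.
Round up: n₁ = 89, giving n₂ = 4 × 89 = 356.

n₁ = 89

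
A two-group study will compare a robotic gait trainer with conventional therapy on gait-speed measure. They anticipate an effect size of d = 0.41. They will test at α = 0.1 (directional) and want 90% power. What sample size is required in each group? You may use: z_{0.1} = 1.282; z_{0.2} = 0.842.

For two independent groups with equal n: n = 2·((z_{α} + z_β) / d)².
z_{α} + z_β = 1.282 + 1.282 = 2.564.
n = 2 × (2.564 / 0.41)² = 2 × 6.254² = 2 × 39.11 = 78.2.
Round up to the next whole participant.

n = 79 per group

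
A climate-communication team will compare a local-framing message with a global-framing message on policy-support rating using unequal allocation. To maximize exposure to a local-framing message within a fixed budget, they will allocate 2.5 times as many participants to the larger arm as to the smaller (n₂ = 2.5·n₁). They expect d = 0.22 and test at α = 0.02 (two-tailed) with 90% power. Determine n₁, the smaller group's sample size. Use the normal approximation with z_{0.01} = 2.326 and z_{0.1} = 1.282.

n₁ = 377

With allocation ratio k = n₂/n₁ = 2.5, Var(x̄₁−x̄₂) = σ²(1/n₁ + 1/(k·n₁)) = σ²·(k+1)/(k·n₁).
So n₁ = (1 + 1/k)·((z_{α/2} + z_β)/d)² = 1.400 × (3.608/0.22)².
n₁ = 1.400 × 268.96 = 376.5.
Round up: n₁ = 377, giving n₂ = ⌈2.5 × 377⌉ = ⌈942.5⌉ = 943.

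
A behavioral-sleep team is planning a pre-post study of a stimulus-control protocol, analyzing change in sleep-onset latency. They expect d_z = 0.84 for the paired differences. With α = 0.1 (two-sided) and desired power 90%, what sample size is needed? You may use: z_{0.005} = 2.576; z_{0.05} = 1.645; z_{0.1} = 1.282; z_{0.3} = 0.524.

n = 13 pairs

For a paired (one-sample on differences) test: n = ((z_{α/2} + z_β) / d)².
z_{α/2} + z_β = 1.645 + 1.282 = 2.927.
n = (2.927 / 0.84)² = 3.485² = 12.14.
Round up.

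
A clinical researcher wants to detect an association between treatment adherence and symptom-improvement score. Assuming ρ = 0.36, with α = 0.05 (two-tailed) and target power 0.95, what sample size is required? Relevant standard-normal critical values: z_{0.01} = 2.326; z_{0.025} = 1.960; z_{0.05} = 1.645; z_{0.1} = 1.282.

n = 95

Fisher's z: C = ½·ln((1+r)/(1−r)) = ½·ln(2.1250) = 0.3769.
n = ((z_{α/2} + z_β)/C)² + 3.
(1.960 + 1.645) / 0.3769 = 3.605 / 0.3769 = 9.565.
n = 9.565² + 3 = 91.49 + 3 = 94.5.
Round up.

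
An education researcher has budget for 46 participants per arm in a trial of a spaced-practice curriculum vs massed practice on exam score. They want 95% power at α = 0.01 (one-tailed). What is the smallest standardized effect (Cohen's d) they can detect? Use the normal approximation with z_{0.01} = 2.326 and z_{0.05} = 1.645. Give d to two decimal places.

For two independent groups of n = 46 each: d_min = (z_{α} + z_β)·√(2/n).
z-sum = 2.326 + 1.645 = 3.971.
d_min = 3.971 × √(2/46) = 3.971 × 0.2085 = 0.828.

d_min ≈ 0.83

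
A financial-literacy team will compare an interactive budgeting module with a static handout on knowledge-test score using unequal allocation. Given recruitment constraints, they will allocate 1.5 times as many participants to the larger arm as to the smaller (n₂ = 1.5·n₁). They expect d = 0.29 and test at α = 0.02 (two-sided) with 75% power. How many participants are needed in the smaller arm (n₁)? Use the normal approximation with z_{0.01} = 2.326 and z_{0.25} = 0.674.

With allocation ratio k = n₂/n₁ = 1.5, Var(x̄₁−x̄₂) = σ²(1/n₁ + 1/(k·n₁)) = σ²·(k+1)/(k·n₁).
So n₁ = (1 + 1/k)·((z_{α/2} + z_β)/d)² = 1.667 × (3.000/0.29)².
n₁ = 1.667 × 107.02 = 178.4.
Round up: n₁ = 179, giving n₂ = ⌈1.5 × 179⌉ = ⌈268.5⌉ = 269.

n₁ = 179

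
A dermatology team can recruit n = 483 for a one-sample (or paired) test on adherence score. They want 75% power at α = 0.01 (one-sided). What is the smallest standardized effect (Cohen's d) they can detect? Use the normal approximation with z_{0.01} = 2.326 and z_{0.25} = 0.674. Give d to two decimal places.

d_min ≈ 0.14

For a single sample (or paired design) of n = 483: d_min = (z_{α} + z_β)/√n.
z-sum = 2.326 + 0.674 = 3.000.
d_min = 3.000 / √483 = 3.000 / 21.977 = 0.137.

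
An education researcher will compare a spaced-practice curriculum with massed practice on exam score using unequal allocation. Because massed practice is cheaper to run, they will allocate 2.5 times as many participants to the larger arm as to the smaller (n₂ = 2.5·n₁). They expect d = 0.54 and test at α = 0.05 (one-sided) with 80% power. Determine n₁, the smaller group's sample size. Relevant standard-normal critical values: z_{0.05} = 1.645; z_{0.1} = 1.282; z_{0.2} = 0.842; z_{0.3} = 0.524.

With allocation ratio k = n₂/n₁ = 2.5, Var(x̄₁−x̄₂) = σ²(1/n₁ + 1/(k·n₁)) = σ²·(k+1)/(k·n₁).
So n₁ = (1 + 1/k)·((z_{α} + z_β)/d)² = 1.400 × (2.487/0.54)².
n₁ = 1.400 × 21.21 = 29.7.
Round up: n₁ = 30, giving n₂ = 2.5 × 30 = 75.

n₁ = 30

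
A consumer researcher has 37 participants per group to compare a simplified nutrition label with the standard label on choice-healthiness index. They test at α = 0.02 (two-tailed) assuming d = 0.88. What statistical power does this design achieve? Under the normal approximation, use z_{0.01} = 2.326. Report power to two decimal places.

power ≈ 0.93

For two equal groups, power = Φ(d·√(n/2) − z_{α/2}).
d·√(n/2) = 0.88 × √(37/2) = 0.88 × 4.301 = 3.785.
z_β = 3.785 − 2.326 = 1.459.
Power = Φ(1.459) = 0.928.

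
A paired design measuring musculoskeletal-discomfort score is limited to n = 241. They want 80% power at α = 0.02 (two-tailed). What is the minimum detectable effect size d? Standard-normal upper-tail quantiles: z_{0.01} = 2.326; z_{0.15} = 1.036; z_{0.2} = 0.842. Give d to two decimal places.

d_min ≈ 0.20

For a single sample (or paired design) of n = 241: d_min = (z_{α/2} + z_β)/√n.
z-sum = 2.326 + 0.842 = 3.168.
d_min = 3.168 / √241 = 3.168 / 15.524 = 0.204.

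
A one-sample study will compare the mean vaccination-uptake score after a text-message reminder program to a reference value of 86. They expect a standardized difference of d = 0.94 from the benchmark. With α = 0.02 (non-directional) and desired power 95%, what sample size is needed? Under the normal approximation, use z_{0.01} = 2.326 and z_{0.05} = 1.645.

For a one-sample test: n = ((z_{α/2} + z_β) / d)².
z_{α/2} + z_β = 2.326 + 1.645 = 3.971.
n = (3.971 / 0.94)² = 4.224² = 17.85.
Round up.

n = 18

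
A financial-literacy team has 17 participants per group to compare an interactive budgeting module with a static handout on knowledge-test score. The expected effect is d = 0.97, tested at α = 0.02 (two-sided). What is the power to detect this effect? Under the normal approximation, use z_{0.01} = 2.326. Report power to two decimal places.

For two equal groups, power = Φ(d·√(n/2) − z_{α/2}).
d·√(n/2) = 0.97 × √(17/2) = 0.97 × 2.915 = 2.828.
z_β = 2.828 − 2.326 = 0.502.
Power = Φ(0.502) = 0.692.

power ≈ 0.69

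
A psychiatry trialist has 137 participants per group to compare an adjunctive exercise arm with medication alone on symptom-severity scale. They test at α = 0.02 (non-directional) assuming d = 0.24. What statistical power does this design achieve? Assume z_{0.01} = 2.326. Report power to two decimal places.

For two equal groups, power = Φ(d·√(n/2) − z_{α/2}).
d·√(n/2) = 0.24 × √(137/2) = 0.24 × 8.276 = 1.986.
z_β = 1.986 − 2.326 = -0.340.
Power = Φ(-0.340) = 0.367.

power ≈ 0.37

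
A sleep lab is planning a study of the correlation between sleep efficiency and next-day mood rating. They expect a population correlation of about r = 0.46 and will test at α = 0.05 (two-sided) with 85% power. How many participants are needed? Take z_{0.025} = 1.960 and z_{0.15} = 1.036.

n = 40

Fisher's z: C = ½·ln((1+r)/(1−r)) = ½·ln(2.7037) = 0.4973.
n = ((z_{α/2} + z_β)/C)² + 3.
(1.960 + 1.036) / 0.4973 = 2.996 / 0.4973 = 6.025.
n = 6.025² + 3 = 36.29 + 3 = 39.3.
Round up.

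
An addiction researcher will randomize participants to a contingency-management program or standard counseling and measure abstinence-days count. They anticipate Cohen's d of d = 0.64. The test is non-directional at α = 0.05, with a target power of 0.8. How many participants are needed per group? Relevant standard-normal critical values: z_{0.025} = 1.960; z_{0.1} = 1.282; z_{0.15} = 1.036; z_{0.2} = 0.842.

For two independent groups with equal n: n = 2·((z_{α/2} + z_β) / d)².
z_{α/2} + z_β = 1.960 + 0.842 = 2.802.
n = 2 × (2.802 / 0.64)² = 2 × 4.378² = 2 × 19.17 = 38.3.
Round up to the next whole participant.

n = 39 per group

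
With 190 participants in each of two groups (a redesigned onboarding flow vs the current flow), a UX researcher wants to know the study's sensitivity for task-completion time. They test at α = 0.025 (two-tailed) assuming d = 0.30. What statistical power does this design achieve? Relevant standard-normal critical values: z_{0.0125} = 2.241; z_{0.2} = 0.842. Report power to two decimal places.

For two equal groups, power = Φ(d·√(n/2) − z_{α/2}).
d·√(n/2) = 0.30 × √(190/2) = 0.30 × 9.747 = 2.924.
z_β = 2.924 − 2.241 = 0.683.
Power = Φ(0.683) = 0.753.

power ≈ 0.75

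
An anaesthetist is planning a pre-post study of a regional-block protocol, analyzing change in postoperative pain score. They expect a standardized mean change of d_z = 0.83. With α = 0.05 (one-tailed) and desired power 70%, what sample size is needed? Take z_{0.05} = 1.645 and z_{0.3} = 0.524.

For a paired (one-sample on differences) test: n = ((z_{α} + z_β) / d)².
z_{α} + z_β = 1.645 + 0.524 = 2.169.
n = (2.169 / 0.83)² = 2.613² = 6.83.
Round up.

n = 7 pairs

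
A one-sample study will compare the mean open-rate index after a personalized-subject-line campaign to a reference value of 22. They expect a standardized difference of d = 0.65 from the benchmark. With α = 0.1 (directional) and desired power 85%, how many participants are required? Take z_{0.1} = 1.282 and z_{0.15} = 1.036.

n = 13

For a one-sample test: n = ((z_{α} + z_β) / d)².
z_{α} + z_β = 1.282 + 1.036 = 2.318.
n = (2.318 / 0.65)² = 3.566² = 12.72.
Round up.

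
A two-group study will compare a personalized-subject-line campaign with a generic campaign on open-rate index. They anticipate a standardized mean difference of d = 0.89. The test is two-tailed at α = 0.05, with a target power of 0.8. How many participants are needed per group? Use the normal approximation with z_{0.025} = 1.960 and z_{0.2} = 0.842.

n = 20 per group

For two independent groups with equal n: n = 2·((z_{α/2} + z_β) / d)².
z_{α/2} + z_β = 1.960 + 0.842 = 2.802.
n = 2 × (2.802 / 0.89)² = 2 × 3.148² = 2 × 9.91 = 19.8.
Round up to the next whole participant.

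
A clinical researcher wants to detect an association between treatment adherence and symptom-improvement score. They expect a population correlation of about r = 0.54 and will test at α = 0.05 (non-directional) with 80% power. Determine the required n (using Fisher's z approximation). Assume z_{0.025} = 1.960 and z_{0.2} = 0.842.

n = 25

Fisher's z: C = ½·ln((1+r)/(1−r)) = ½·ln(3.3478) = 0.6042.
n = ((z_{α/2} + z_β)/C)² + 3.
(1.960 + 0.842) / 0.6042 = 2.802 / 0.6042 = 4.638.
n = 4.638² + 3 = 21.51 + 3 = 24.5.
Round up.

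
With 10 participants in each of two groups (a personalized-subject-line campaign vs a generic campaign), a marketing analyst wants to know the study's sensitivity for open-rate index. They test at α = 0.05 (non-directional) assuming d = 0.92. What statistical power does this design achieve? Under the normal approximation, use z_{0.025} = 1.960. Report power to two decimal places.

For two equal groups, power = Φ(d·√(n/2) − z_{α/2}).
d·√(n/2) = 0.92 × √(10/2) = 0.92 × 2.236 = 2.057.
z_β = 2.057 − 1.960 = 0.097.
Power = Φ(0.097) = 0.539.

power ≈ 0.54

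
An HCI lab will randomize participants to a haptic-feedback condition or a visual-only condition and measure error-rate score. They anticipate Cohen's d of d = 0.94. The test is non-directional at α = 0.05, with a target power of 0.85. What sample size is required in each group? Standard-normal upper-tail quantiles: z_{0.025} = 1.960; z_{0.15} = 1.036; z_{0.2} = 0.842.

For two independent groups with equal n: n = 2·((z_{α/2} + z_β) / d)².
z_{α/2} + z_β = 1.960 + 1.036 = 2.996.
n = 2 × (2.996 / 0.94)² = 2 × 3.187² = 2 × 10.16 = 20.3.
Round up to the next whole participant.

n = 21 per group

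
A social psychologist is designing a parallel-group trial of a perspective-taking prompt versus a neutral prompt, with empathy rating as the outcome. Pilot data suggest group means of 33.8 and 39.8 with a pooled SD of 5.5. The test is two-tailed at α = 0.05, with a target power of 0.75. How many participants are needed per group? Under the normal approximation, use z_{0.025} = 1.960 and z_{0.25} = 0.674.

n = 12 per group

Cohen's d = |M₁ − M₂| / SD_pooled = |33.8 − 39.8| / 5.5 = 6.0 / 5.5 = 1.091.
For two independent groups with equal n: n = 2·((z_{α/2} + z_β) / d)².
z_{α/2} + z_β = 1.960 + 0.674 = 2.634.
n = 2 × (2.634 / 1.091)² = 2 × 2.414² = 2 × 5.83 = 11.7.
Round up to the next whole participant.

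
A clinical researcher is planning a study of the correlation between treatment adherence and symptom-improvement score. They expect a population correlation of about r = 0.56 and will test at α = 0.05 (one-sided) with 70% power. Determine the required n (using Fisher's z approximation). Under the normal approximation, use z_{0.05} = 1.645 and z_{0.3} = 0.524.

n = 15

Fisher's z: C = ½·ln((1+r)/(1−r)) = ½·ln(3.5455) = 0.6328.
n = ((z_{α} + z_β)/C)² + 3.
(1.645 + 0.524) / 0.6328 = 2.169 / 0.6328 = 3.428.
n = 3.428² + 3 = 11.75 + 3 = 14.7.
Round up.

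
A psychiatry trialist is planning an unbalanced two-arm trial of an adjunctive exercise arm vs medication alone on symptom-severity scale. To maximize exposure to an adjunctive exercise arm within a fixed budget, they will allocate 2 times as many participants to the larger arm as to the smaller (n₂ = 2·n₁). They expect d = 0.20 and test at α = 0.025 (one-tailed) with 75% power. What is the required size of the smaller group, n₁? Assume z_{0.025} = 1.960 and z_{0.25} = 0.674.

n₁ = 261

With allocation ratio k = n₂/n₁ = 2, Var(x̄₁−x̄₂) = σ²(1/n₁ + 1/(k·n₁)) = σ²·(k+1)/(k·n₁).
So n₁ = (1 + 1/k)·((z_{α} + z_β)/d)² = 1.500 × (2.634/0.20)².
n₁ = 1.500 × 173.45 = 260.2.
Round up: n₁ = 261, giving n₂ = 2 × 261 = 522.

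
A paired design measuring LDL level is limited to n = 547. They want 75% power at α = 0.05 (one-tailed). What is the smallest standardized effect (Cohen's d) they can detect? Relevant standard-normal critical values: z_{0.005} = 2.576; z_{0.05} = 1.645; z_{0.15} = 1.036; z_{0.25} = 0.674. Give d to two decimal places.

d_min ≈ 0.10

For a single sample (or paired design) of n = 547: d_min = (z_{α} + z_β)/√n.
z-sum = 1.645 + 0.674 = 2.319.
d_min = 2.319 / √547 = 2.319 / 23.388 = 0.099.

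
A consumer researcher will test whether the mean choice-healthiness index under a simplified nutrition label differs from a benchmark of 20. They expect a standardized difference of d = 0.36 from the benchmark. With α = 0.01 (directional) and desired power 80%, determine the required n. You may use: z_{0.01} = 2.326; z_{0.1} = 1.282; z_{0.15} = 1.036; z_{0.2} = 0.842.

For a one-sample test: n = ((z_{α} + z_β) / d)².
z_{α} + z_β = 2.326 + 0.842 = 3.168.
n = (3.168 / 0.36)² = 8.800² = 77.44.
Round up.

n = 78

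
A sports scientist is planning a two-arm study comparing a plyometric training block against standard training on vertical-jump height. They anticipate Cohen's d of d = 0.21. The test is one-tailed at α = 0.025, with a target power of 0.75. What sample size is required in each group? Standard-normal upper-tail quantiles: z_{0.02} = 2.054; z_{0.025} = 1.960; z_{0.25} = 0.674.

For two independent groups with equal n: n = 2·((z_{α} + z_β) / d)².
z_{α} + z_β = 1.960 + 0.674 = 2.634.
n = 2 × (2.634 / 0.21)² = 2 × 12.543² = 2 × 157.32 = 314.6.
Round up to the next whole participant.

n = 315 per group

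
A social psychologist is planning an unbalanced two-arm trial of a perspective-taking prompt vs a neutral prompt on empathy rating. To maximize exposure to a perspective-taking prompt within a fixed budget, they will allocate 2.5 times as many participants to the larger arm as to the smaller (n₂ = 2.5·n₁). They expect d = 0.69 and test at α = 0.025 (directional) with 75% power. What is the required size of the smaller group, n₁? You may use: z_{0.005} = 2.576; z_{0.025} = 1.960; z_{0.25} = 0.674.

With allocation ratio k = n₂/n₁ = 2.5, Var(x̄₁−x̄₂) = σ²(1/n₁ + 1/(k·n₁)) = σ²·(k+1)/(k·n₁).
So n₁ = (1 + 1/k)·((z_{α} + z_β)/d)² = 1.400 × (2.634/0.69)².
n₁ = 1.400 × 14.57 = 20.4.
Round up: n₁ = 21, giving n₂ = ⌈2.5 × 21⌉ = ⌈52.5⌉ = 53.

n₁ = 21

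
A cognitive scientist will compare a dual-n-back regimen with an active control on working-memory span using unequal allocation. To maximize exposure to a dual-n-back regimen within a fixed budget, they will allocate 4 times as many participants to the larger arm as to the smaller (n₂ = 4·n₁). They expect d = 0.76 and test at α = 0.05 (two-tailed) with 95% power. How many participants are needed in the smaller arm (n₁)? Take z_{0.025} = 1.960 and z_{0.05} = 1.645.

With allocation ratio k = n₂/n₁ = 4, Var(x̄₁−x̄₂) = σ²(1/n₁ + 1/(k·n₁)) = σ²·(k+1)/(k·n₁).
So n₁ = (1 + 1/k)·((z_{α/2} + z_β)/d)² = 1.250 × (3.605/0.76)².
n₁ = 1.250 × 22.50 = 28.1.
Round up: n₁ = 29, giving n₂ = 4 × 29 = 116.

n₁ = 29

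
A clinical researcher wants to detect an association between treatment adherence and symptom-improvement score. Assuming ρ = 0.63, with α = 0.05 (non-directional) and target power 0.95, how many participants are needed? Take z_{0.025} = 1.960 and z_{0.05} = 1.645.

Fisher's z: C = ½·ln((1+r)/(1−r)) = ½·ln(4.4054) = 0.7414.
n = ((z_{α/2} + z_β)/C)² + 3.
(1.960 + 1.645) / 0.7414 = 3.605 / 0.7414 = 4.862.
n = 4.862² + 3 = 23.64 + 3 = 26.6.
Round up.

n = 27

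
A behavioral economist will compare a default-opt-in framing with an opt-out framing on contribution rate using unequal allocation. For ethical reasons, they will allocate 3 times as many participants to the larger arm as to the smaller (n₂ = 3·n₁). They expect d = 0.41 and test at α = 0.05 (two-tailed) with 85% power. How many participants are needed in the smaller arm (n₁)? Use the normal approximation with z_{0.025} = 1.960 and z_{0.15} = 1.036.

With allocation ratio k = n₂/n₁ = 3, Var(x̄₁−x̄₂) = σ²(1/n₁ + 1/(k·n₁)) = σ²·(k+1)/(k·n₁).
So n₁ = (1 + 1/k)·((z_{α/2} + z_β)/d)² = 1.333 × (2.996/0.41)².
n₁ = 1.333 × 53.40 = 71.2.
Round up: n₁ = 72, giving n₂ = 3 × 72 = 216.

n₁ = 72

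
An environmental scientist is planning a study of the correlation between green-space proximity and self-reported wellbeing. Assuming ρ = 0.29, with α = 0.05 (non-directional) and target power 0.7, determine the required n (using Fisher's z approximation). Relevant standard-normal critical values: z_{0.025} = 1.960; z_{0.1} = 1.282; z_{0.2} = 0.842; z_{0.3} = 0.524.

Fisher's z: C = ½·ln((1+r)/(1−r)) = ½·ln(1.8169) = 0.2986.
n = ((z_{α/2} + z_β)/C)² + 3.
(1.960 + 0.524) / 0.2986 = 2.484 / 0.2986 = 8.319.
n = 8.319² + 3 = 69.20 + 3 = 72.2.
Round up.

n = 73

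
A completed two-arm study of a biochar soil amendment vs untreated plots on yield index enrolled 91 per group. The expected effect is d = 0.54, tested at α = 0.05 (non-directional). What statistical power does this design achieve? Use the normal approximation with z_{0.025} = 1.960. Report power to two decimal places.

For two equal groups, power = Φ(d·√(n/2) − z_{α/2}).
d·√(n/2) = 0.54 × √(91/2) = 0.54 × 6.745 = 3.642.
z_β = 3.642 − 1.960 = 1.682.
Power = Φ(1.682) = 0.954.

power ≈ 0.95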